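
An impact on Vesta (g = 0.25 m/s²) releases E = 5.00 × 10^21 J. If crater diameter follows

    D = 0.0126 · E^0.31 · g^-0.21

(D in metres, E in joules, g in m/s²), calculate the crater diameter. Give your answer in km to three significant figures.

E^0.31 = (5.00 × 10^21)^0.31 = 5.329 × 10^6
g^-0.21 = 0.25^-0.21 = 1.338
D = 0.0126 × 5.329 × 10^6 × 1.338 = 89841 m
   = 89.84 km

D ≈ 89.8 km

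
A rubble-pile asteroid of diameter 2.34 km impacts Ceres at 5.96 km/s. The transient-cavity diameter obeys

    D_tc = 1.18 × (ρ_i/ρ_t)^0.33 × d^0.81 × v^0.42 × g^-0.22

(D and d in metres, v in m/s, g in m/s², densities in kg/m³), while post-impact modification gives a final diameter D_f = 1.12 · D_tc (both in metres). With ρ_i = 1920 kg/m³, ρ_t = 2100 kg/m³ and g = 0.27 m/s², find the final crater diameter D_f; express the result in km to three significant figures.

D_f ≈ 35.3 km

In SI: d = 2340 m, v = 5960 m/s.
(ρ_i/ρ_t)^0.33 = (1920/2100)^0.33 = 0.9709
d^0.81 = 2340^0.81 = 535.9
v^0.42 = 5960^0.42 = 38.51
g^-0.22 = 0.27^-0.22 = 1.334
D_tc = 1.18 × 0.9709 × 535.9 × 38.51 × 1.334 = 31540 m
D_f = 1.12 × 31540 = 35325 m
     = 35.32 km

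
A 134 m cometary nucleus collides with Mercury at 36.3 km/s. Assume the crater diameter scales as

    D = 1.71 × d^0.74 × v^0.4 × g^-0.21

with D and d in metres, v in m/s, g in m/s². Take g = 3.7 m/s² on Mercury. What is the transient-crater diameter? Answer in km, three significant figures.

In SI units: v = 36300 m/s.
d^0.74 = 134^0.74 = 37.50
v^0.4 = 36300^0.4 = 66.67
g^-0.21 = 3.7^-0.21 = 0.7598
D = 1.71 × 37.50 × 66.67 × 0.7598 = 3248 m
   = 3.248 km

D ≈ 3.25 km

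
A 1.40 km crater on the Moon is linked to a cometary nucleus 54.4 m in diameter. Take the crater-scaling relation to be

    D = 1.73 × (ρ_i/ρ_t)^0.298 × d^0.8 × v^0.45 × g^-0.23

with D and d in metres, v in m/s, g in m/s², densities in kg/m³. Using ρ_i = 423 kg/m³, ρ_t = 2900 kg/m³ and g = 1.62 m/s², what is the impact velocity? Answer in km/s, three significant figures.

Rearranging for v: v = [D / (1.73 · (423/2900)^0.298 · 54.4^0.8 · 1.62^-0.23)]^(1/0.45).
D = 1400 m.
(423/2900)^0.298 = 0.5634
54.4^0.8 = 24.46
1.62^-0.23 = 0.8950
Denominator = 1.73 × 0.5634 × 24.46 × 0.8950 = 21.34
D / 21.34 = 1400 / 21.34 = 65.60
v = 65.60^(1/0.45) = 65.60^2.2222 = 10902 m/s

v ≈ 10.9 km/s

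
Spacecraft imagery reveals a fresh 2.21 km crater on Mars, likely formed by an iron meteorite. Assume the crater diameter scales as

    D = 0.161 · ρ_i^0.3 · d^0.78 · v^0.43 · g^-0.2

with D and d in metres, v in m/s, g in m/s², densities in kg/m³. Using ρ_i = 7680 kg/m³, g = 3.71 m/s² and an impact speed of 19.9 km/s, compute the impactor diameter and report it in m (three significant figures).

Rearranging for d: d = [D / (0.161 · 7680^0.3 · 19900^0.43 · 3.71^-0.2)]^(1/0.78).
D = 2210 m.
7680^0.3 = 14.64
19900^0.43 = 70.55
3.71^-0.2 = 0.7694
Denominator = 0.161 × 14.64 × 70.55 × 0.7694 = 127.9
D / 127.9 = 2210 / 127.9 = 17.28
d = 17.28^(1/0.78) = 17.28^1.2821 = 38.61 m

d ≈ 38.6 m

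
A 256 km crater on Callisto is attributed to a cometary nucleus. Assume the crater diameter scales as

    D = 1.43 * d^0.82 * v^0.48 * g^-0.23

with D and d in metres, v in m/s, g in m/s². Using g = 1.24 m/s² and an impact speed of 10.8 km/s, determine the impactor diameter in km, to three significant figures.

d ≈ 11.8 km

Rearranging for d: d = [D / (1.43 · 10800^0.48 · 1.24^-0.23)]^(1/0.82).
D = 256000 m.
10800^0.48 = 86.31
1.24^-0.23 = 0.9517
Denominator = 1.43 × 86.31 × 0.9517 = 117.5
D / 117.5 = 256000 / 117.5 = 2179
d = 2179^(1/0.82) = 2179^1.2195 = 11776 m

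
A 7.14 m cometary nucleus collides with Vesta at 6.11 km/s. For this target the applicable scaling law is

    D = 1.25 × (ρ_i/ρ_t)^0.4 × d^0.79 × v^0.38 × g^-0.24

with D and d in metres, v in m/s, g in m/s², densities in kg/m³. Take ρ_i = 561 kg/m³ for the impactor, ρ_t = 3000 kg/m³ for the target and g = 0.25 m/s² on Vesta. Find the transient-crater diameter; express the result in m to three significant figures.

D ≈ 116 m

In SI units: v = 6110 m/s.
(ρ_i/ρ_t)^0.4 = (561/3000)^0.4 = 0.5114
d^0.79 = 7.14^0.79 = 4.725
v^0.38 = 6110^0.38 = 27.46
g^-0.24 = 0.25^-0.24 = 1.395
D = 1.25 × 0.5114 × 4.725 × 27.46 × 1.395 = 115.7 m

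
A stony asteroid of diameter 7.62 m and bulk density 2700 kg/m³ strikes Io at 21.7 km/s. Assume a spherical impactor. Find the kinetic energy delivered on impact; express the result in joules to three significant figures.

v = 21700 m/s.
Mass m = (π/6) ρ d³ = (π/6) × 2700 × (7.62)³ = 6.255 × 10^5 kg
E = ½ m v² = 0.5 × 6.255 × 10^5 × (21700)² = 1.473 × 10^14 J

E ≈ 1.47 × 10^14 J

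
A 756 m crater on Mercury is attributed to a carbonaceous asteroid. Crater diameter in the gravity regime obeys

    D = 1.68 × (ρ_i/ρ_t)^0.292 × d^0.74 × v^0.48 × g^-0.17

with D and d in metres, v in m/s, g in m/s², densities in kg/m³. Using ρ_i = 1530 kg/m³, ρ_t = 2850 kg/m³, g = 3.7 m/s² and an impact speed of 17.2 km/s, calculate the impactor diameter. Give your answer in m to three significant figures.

d ≈ 11.9 m

Rearranging for d: d = [D / (1.68 · (1530/2850)^0.292 · 17200^0.48 · 3.7^-0.17)]^(1/0.74).
(1530/2850)^0.292 = 0.8339
17200^0.48 = 107.9
3.7^-0.17 = 0.8006
Denominator = 1.68 × 0.8339 × 107.9 × 0.8006 = 121.0
D / 121.0 = 756 / 121.0 = 6.248
d = 6.248^(1/0.74) = 6.248^1.3514 = 11.89 m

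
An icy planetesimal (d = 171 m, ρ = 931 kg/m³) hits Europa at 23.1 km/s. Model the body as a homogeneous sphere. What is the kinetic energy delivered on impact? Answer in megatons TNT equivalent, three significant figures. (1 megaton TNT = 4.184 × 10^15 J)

E ≈ 155 Mt TNT

v = 23100 m/s.
Mass m = (π/6) ρ d³ = (π/6) × 931 × (171)³ = 2.437 × 10^9 kg
E = ½ m v² = 0.5 × 2.437 × 10^9 × (23100)² = 6.502 × 10^17 J
   = 6.502 × 10^17 / 4.184×10^15 = 155.4 Mt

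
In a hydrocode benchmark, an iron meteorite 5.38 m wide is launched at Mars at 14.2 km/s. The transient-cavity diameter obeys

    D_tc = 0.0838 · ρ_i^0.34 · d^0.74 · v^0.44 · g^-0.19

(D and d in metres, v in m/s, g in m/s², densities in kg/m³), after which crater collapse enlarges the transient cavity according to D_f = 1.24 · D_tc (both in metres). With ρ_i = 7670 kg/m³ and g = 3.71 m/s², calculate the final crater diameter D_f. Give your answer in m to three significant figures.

D_f ≈ 395 m

v = 14200 m/s.
ρ_i^0.34 = 7670^0.34 = 20.93
d^0.74 = 5.38^0.74 = 3.474
v^0.44 = 14200^0.44 = 67.14
g^-0.19 = 3.71^-0.19 = 0.7795
D_tc = 0.0838 × 20.93 × 3.474 × 67.14 × 0.7795 = 318.9 m
D_f = 1.24 × 318.9 = 395.4 m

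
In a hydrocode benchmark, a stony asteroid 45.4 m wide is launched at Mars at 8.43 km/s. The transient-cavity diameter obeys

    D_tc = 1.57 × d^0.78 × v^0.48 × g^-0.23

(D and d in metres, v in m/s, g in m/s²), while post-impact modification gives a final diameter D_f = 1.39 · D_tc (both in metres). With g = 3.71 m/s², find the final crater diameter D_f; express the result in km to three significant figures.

v = 8430 m/s.
d^0.78 = 45.4^0.78 = 19.61
v^0.48 = 8430^0.48 = 76.63
g^-0.23 = 3.71^-0.23 = 0.7397
D_tc = 1.57 × 19.61 × 76.63 × 0.7397 = 1745 m
D_f = 1.39 × 1745 = 2426 m
     = 2.426 km

D_f ≈ 2.43 km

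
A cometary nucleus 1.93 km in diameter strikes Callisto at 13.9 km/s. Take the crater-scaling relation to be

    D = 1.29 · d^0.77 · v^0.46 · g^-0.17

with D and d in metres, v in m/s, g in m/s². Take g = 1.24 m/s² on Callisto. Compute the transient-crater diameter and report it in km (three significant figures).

D ≈ 33.9 km

In SI units: d = 1930 m, v = 13900 m/s.
d^0.77 = 1930^0.77 = 338.7
v^0.46 = 13900^0.46 = 80.50
g^-0.17 = 1.24^-0.17 = 0.9641
D = 1.29 × 338.7 × 80.50 × 0.9641 = 33910 m
   = 33.91 km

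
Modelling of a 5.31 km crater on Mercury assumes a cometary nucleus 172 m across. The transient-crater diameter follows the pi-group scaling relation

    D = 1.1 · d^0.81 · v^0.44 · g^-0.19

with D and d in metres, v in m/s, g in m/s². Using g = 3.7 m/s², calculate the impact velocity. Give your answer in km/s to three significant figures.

v ≈ 31.8 km/s

Rearranging for v: v = [D / (1.1 · 172^0.81 · 3.7^-0.19)]^(1/0.44).
D = 5310 m.
172^0.81 = 64.68
3.7^-0.19 = 0.7799
Denominator = 1.1 × 64.68 × 0.7799 = 55.49
D / 55.49 = 5310 / 55.49 = 95.69
v = 95.69^(1/0.44) = 95.69^2.2727 = 31763 m/s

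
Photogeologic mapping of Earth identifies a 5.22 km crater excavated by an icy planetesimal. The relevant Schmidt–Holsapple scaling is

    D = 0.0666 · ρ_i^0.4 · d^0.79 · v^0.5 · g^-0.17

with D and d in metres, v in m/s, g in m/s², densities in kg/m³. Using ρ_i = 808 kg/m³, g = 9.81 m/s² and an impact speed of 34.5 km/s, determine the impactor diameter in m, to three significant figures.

Rearranging for d: d = [D / (0.0666 · 808^0.4 · 34500^0.5 · 9.81^-0.17)]^(1/0.79).
D = 5220 m.
808^0.4 = 14.55
34500^0.5 = 185.7
9.81^-0.17 = 0.6783
Denominator = 0.0666 × 14.55 × 185.7 × 0.6783 = 122.1
D / 122.1 = 5220 / 122.1 = 42.75
d = 42.75^(1/0.79) = 42.75^1.2658 = 116.0 m

d ≈ 116 m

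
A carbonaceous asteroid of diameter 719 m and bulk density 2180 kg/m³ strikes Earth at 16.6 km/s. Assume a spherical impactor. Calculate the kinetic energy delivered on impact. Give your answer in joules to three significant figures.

E ≈ 5.85 × 10^19 J

v = 16600 m/s.
Mass m = (π/6) ρ d³ = (π/6) × 2180 × (719)³ = 4.243 × 10^11 kg
E = ½ m v² = 0.5 × 4.243 × 10^11 × (16600)² = 5.846 × 10^19 J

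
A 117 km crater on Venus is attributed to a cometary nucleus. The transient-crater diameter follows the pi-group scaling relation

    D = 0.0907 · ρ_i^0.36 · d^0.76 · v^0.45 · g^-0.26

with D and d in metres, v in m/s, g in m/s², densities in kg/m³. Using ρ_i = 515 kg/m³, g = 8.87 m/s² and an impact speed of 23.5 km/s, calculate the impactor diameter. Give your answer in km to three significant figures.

d ≈ 31.0 km

Rearranging for d: d = [D / (0.0907 · 515^0.36 · 23500^0.45 · 8.87^-0.26)]^(1/0.76).
D = 117000 m.
515^0.36 = 9.468
23500^0.45 = 92.68
8.87^-0.26 = 0.5669
Denominator = 0.0907 × 9.468 × 92.68 × 0.5669 = 45.12
D / 45.12 = 117000 / 45.12 = 2593
d = 2593^(1/0.76) = 2593^1.3158 = 31037 m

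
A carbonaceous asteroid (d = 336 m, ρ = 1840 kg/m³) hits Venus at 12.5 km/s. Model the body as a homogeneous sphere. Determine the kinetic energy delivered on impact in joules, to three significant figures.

v = 12500 m/s.
Mass m = (π/6) ρ d³ = (π/6) × 1840 × (336)³ = 3.655 × 10^10 kg
E = ½ m v² = 0.5 × 3.655 × 10^10 × (12500)² = 2.855 × 10^18 J

E ≈ 2.86 × 10^18 J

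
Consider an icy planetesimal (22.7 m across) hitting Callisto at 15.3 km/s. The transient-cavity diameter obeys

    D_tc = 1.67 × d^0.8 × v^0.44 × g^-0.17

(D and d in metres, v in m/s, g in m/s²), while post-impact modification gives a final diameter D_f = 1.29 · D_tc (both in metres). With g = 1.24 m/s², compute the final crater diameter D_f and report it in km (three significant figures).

v = 15300 m/s.
d^0.8 = 22.7^0.8 = 12.16
v^0.44 = 15300^0.44 = 69.38
g^-0.17 = 1.24^-0.17 = 0.9641
D_tc = 1.67 × 12.16 × 69.38 × 0.9641 = 1358 m
D_f = 1.29 × 1358 = 1752 m
     = 1.752 km

D_f ≈ 1.75 km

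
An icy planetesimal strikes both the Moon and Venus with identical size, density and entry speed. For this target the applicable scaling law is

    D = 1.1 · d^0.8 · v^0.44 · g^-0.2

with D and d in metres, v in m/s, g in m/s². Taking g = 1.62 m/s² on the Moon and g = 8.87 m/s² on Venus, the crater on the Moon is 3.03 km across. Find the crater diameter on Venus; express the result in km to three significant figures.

All impactor-dependent factors cancel in the ratio, leaving D_Venus/D_Moon = (g_Venus/g_Moon)^-0.2.
(8.87/1.62)^-0.2 = 5.475^-0.2 = 0.7117
D_Venus = 0.7117 × 3.03 km = 2.16 km

D ≈ 2.16 km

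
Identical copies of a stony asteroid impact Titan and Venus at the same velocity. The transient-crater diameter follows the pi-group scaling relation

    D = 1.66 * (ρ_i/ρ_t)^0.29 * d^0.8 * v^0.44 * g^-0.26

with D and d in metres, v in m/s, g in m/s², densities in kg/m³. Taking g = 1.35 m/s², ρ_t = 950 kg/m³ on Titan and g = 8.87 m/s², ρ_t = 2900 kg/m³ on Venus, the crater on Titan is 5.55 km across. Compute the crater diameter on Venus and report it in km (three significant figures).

D ≈ 2.46 km

The impactor-only factors (d, v, ρ_i) cancel in the ratio, leaving D_Venus/D_Titan = (g_Venus/g_Titan)^-0.26 · (ρ_t,Titan/ρ_t,Venus)^0.29.
(8.87/1.35)^-0.26 = 6.570^-0.26 = 0.6130
(950/2900)^0.29 = 0.3276^0.29 = 0.7235
Ratio = 0.6130 × 0.7235 = 0.4435
D_Venus = 0.4435 × 5.55 km = 2.46 km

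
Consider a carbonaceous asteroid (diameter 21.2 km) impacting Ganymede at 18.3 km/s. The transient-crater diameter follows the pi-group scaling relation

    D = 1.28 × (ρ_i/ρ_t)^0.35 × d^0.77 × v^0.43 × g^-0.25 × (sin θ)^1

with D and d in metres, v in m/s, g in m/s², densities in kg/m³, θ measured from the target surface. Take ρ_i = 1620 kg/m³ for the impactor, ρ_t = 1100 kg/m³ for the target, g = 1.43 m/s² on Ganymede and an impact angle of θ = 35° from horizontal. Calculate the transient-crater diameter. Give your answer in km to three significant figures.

D ≈ 112 km

In SI units: d = 21200 m, v = 18300 m/s.
(ρ_i/ρ_t)^0.35 = (1620/1100)^0.35 = 1.145
d^0.77 = 21200^0.77 = 2144
v^0.43 = 18300^0.43 = 68.05
g^-0.25 = 1.43^-0.25 = 0.9145
(sin 35°)^1 = 0.5736^1 = 0.5736
D = 1.28 × 1.145 × 2144 × 68.05 × 0.9145 × 0.5736 = 1.122 × 10^5 m
   = 112.2 km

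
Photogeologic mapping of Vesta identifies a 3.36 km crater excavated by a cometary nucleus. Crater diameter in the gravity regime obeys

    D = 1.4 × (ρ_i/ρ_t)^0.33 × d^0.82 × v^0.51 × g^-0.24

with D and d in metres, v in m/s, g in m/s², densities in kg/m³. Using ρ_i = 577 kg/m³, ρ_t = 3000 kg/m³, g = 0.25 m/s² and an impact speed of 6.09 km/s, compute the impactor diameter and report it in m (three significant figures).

Rearranging for d: d = [D / (1.4 · (577/3000)^0.33 · 6090^0.51 · 0.25^-0.24)]^(1/0.82).
D = 3360 m.
(577/3000)^0.33 = 0.5804
6090^0.51 = 85.14
0.25^-0.24 = 1.395
Denominator = 1.4 × 0.5804 × 85.14 × 1.395 = 96.51
D / 96.51 = 3360 / 96.51 = 34.82
d = 34.82^(1/0.82) = 34.82^1.2195 = 75.90 m

d ≈ 75.9 m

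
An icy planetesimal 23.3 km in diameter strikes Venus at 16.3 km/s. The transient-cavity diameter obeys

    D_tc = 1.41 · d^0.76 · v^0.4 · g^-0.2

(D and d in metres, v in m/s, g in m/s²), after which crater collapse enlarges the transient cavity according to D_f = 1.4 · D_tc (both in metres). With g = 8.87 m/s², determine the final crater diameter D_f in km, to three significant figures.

D_f ≈ 129 km

In SI: d = 23300 m, v = 16300 m/s.
d^0.76 = 23300^0.76 = 2085
v^0.4 = 16300^0.4 = 48.40
g^-0.2 = 8.87^-0.2 = 0.6463
D_tc = 1.41 × 2085 × 48.40 × 0.6463 = 91960 m
D_f = 1.4 × 91960 = 1.287 × 10^5 m
     = 128.7 km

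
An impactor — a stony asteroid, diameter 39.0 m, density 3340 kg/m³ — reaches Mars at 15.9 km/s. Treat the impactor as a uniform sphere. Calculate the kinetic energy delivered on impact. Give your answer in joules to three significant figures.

v = 15900 m/s.
Mass m = (π/6) ρ d³ = (π/6) × 3340 × (39)³ = 1.037 × 10^8 kg
E = ½ m v² = 0.5 × 1.037 × 10^8 × (15900)² = 1.311 × 10^16 J

E ≈ 1.31 × 10^16 J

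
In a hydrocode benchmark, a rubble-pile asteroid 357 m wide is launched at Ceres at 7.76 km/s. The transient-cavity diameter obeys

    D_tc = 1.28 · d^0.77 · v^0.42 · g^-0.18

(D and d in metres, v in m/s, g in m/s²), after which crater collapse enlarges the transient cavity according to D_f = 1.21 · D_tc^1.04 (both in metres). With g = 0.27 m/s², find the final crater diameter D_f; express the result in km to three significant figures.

v = 7760 m/s.
d^0.77 = 357^0.77 = 92.38
v^0.42 = 7760^0.42 = 43.03
g^-0.18 = 0.27^-0.18 = 1.266
D_tc = 1.28 × 92.38 × 43.03 × 1.266 = 6442 m
D_f = 1.21 × (6442)^1.04 = 11070 m
     = 11.07 km

D_f ≈ 11.1 km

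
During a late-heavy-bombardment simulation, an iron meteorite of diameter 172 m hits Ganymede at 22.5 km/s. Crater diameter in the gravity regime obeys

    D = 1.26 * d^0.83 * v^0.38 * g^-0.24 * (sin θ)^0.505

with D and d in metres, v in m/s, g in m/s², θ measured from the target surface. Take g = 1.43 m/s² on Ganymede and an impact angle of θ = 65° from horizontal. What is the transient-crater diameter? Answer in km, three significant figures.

D ≈ 3.55 km

In SI units: v = 22500 m/s.
d^0.83 = 172^0.83 = 71.69
v^0.38 = 22500^0.38 = 45.06
g^-0.24 = 1.43^-0.24 = 0.9177
(sin 65°)^0.505 = 0.9063^0.505 = 0.9515
D = 1.26 × 71.69 × 45.06 × 0.9177 × 0.9515 = 3554 m
   = 3.554 km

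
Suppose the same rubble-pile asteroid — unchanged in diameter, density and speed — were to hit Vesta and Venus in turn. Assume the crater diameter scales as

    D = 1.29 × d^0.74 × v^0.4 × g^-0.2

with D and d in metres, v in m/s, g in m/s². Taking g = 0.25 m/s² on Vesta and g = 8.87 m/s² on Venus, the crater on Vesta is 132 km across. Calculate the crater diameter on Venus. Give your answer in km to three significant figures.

D ≈ 64.7 km

All impactor-dependent factors cancel in the ratio, leaving D_Venus/D_Vesta = (g_Venus/g_Vesta)^-0.2.
(8.87/0.25)^-0.2 = 35.48^-0.2 = 0.4898
D_Venus = 0.4898 × 132 km = 64.7 km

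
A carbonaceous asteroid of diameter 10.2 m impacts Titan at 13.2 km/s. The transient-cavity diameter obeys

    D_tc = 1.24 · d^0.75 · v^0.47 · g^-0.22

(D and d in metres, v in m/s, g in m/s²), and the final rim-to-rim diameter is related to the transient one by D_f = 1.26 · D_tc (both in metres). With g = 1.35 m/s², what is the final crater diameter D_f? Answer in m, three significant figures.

v = 13200 m/s.
d^0.75 = 10.2^0.75 = 5.708
v^0.47 = 13200^0.47 = 86.43
g^-0.22 = 1.35^-0.22 = 0.9361
D_tc = 1.24 × 5.708 × 86.43 × 0.9361 = 572.7 m
D_f = 1.26 × 572.7 = 721.6 m

D_f ≈ 722 m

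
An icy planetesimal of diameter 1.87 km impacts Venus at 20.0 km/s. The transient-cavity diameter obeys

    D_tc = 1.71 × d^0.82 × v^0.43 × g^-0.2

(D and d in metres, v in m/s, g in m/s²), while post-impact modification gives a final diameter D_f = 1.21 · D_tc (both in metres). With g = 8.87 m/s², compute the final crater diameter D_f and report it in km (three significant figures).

D_f ≈ 45.6 km

In SI: d = 1870 m, v = 20000 m/s.
d^0.82 = 1870^0.82 = 481.8
v^0.43 = 20000^0.43 = 70.70
g^-0.2 = 8.87^-0.2 = 0.6463
D_tc = 1.71 × 481.8 × 70.70 × 0.6463 = 37650 m
D_f = 1.21 × 37650 = 45556 m
     = 45.56 km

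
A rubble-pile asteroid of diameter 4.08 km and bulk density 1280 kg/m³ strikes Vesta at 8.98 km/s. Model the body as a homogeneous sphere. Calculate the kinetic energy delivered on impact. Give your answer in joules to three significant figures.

E ≈ 1.84 × 10^21 J

d = 4080 m; v = 8980 m/s.
Mass m = (π/6) ρ d³ = (π/6) × 1280 × (4080)³ = 4.552 × 10^13 kg
E = ½ m v² = 0.5 × 4.552 × 10^13 × (8980)² = 1.835 × 10^21 J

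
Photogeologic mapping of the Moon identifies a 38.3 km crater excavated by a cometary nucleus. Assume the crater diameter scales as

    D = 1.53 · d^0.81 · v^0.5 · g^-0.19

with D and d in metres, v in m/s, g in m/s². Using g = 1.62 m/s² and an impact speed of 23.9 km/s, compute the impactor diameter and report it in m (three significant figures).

Rearranging for d: d = [D / (1.53 · 23900^0.5 · 1.62^-0.19)]^(1/0.81).
D = 38300 m.
23900^0.5 = 154.6
1.62^-0.19 = 0.9124
Denominator = 1.53 × 154.6 × 0.9124 = 215.8
D / 215.8 = 38300 / 215.8 = 177.5
d = 177.5^(1/0.81) = 177.5^1.2346 = 598.2 m

d ≈ 598 m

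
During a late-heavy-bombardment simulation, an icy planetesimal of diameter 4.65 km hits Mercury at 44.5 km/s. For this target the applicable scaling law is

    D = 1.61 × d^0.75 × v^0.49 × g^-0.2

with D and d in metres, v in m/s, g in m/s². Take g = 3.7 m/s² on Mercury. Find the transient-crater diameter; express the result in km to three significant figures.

In SI units: d = 4650 m, v = 44500 m/s.
d^0.75 = 4650^0.75 = 563.1
v^0.49 = 44500^0.49 = 189.5
g^-0.2 = 3.7^-0.2 = 0.7698
D = 1.61 × 563.1 × 189.5 × 0.7698 = 1.323 × 10^5 m
   = 132.3 km

D ≈ 132 km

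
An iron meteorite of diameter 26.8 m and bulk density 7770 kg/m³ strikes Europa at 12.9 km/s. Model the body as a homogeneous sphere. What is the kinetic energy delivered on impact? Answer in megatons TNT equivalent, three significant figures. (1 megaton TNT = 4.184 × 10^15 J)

E ≈ 1.56 Mt TNT

v = 12900 m/s.
Mass m = (π/6) ρ d³ = (π/6) × 7770 × (26.8)³ = 7.831 × 10^7 kg
E = ½ m v² = 0.5 × 7.831 × 10^7 × (12900)² = 6.516 × 10^15 J
   = 6.516 × 10^15 / 4.184×10^15 = 1.557 Mt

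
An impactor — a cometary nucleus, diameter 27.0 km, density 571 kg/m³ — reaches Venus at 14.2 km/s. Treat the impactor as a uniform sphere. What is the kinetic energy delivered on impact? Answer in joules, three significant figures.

E ≈ 5.93 × 10^23 J

d = 27000 m; v = 14200 m/s.
Mass m = (π/6) ρ d³ = (π/6) × 571 × (27000)³ = 5.885 × 10^15 kg
E = ½ m v² = 0.5 × 5.885 × 10^15 × (14200)² = 5.933 × 10^23 J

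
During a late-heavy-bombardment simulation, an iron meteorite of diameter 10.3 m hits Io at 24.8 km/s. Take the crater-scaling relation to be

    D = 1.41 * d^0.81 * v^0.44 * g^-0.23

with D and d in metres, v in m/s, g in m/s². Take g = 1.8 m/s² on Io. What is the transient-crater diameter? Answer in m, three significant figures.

In SI units: v = 24800 m/s.
d^0.81 = 10.3^0.81 = 6.613
v^0.44 = 24800^0.44 = 85.81
g^-0.23 = 1.8^-0.23 = 0.8735
D = 1.41 × 6.613 × 85.81 × 0.8735 = 698.9 m

D ≈ 699 m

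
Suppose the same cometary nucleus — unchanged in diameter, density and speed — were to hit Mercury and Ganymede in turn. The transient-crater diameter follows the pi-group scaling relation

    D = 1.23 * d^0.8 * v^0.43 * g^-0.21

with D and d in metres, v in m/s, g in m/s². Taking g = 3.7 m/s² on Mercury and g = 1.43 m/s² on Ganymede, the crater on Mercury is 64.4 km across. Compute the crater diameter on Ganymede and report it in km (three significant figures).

D ≈ 78.6 km

All impactor-dependent factors cancel in the ratio, leaving D_Ganymede/D_Mercury = (g_Ganymede/g_Mercury)^-0.21.
(1.43/3.7)^-0.21 = 0.3865^-0.21 = 1.221
D_Ganymede = 1.221 × 64.4 km = 78.6 km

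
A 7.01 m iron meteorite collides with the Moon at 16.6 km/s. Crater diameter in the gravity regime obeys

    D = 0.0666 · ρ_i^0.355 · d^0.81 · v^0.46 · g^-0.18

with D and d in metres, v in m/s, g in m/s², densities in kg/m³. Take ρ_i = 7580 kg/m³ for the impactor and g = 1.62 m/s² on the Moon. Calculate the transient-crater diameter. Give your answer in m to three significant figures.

D ≈ 616 m

In SI units: v = 16600 m/s.
ρ_i^0.355 = 7580^0.355 = 23.84
d^0.81 = 7.01^0.81 = 4.842
v^0.46 = 16600^0.46 = 87.35
g^-0.18 = 1.62^-0.18 = 0.9168
D = 0.0666 × 23.84 × 4.842 × 87.35 × 0.9168 = 615.7 m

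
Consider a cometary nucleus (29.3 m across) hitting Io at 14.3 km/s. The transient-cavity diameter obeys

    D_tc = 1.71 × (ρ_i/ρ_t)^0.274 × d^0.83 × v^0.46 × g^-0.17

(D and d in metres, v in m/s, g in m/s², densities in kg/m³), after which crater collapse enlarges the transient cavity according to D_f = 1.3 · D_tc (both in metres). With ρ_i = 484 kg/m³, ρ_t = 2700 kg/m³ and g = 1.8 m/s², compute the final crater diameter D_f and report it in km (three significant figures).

v = 14300 m/s.
(ρ_i/ρ_t)^0.274 = (484/2700)^0.274 = 0.6244
d^0.83 = 29.3^0.83 = 16.50
v^0.46 = 14300^0.46 = 81.56
g^-0.17 = 1.8^-0.17 = 0.9049
D_tc = 1.71 × 0.6244 × 16.50 × 81.56 × 0.9049 = 1300 m
D_f = 1.3 × 1300 = 1690 m
     = 1.690 km

D_f ≈ 1.69 km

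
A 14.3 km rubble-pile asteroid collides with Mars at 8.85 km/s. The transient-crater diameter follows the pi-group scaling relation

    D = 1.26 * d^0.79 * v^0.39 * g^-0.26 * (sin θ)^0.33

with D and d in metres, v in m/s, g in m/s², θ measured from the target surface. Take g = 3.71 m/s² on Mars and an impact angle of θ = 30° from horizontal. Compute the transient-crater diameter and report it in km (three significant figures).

In SI units: d = 14300 m, v = 8850 m/s.
d^0.79 = 14300^0.79 = 1917
v^0.39 = 8850^0.39 = 34.62
g^-0.26 = 3.71^-0.26 = 0.7112
(sin 30°)^0.33 = 0.5000^0.33 = 0.7955
D = 1.26 × 1917 × 34.62 × 0.7112 × 0.7955 = 47310 m
   = 47.31 km

D ≈ 47.3 km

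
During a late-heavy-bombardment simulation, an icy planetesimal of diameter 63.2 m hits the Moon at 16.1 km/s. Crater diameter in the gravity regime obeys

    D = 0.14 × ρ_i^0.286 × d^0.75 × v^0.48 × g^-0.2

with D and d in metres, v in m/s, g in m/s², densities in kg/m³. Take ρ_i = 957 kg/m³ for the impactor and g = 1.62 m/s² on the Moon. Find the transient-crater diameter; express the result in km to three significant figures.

In SI units: v = 16100 m/s.
ρ_i^0.286 = 957^0.286 = 7.121
d^0.75 = 63.2^0.75 = 22.41
v^0.48 = 16100^0.48 = 104.5
g^-0.2 = 1.62^-0.2 = 0.9080
D = 0.14 × 7.121 × 22.41 × 104.5 × 0.9080 = 2120 m
   = 2.120 km

D ≈ 2.12 km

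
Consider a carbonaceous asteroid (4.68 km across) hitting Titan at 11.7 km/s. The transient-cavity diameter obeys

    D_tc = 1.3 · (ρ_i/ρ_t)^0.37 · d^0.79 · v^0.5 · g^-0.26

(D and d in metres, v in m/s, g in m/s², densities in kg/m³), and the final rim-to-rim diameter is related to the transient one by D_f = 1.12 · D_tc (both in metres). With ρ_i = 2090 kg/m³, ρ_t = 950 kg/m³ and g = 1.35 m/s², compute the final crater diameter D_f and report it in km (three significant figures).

In SI: d = 4680 m, v = 11700 m/s.
(ρ_i/ρ_t)^0.37 = (2090/950)^0.37 = 1.339
d^0.79 = 4680^0.79 = 793.4
v^0.5 = 11700^0.5 = 108.2
g^-0.26 = 1.35^-0.26 = 0.9249
D_tc = 1.3 × 1.339 × 793.4 × 108.2 × 0.9249 = 1.382 × 10^5 m
D_f = 1.12 × 1.382 × 10^5 = 1.548 × 10^5 m
     = 154.8 km

D_f ≈ 155 km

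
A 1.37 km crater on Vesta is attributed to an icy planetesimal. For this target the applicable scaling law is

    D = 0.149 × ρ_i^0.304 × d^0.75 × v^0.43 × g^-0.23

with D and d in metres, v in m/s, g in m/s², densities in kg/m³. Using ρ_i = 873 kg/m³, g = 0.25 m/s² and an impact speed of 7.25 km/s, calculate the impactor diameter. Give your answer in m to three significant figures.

d ≈ 49.5 m

Rearranging for d: d = [D / (0.149 · 873^0.304 · 7250^0.43 · 0.25^-0.23)]^(1/0.75).
D = 1370 m.
873^0.304 = 7.836
7250^0.43 = 45.70
0.25^-0.23 = 1.376
Denominator = 0.149 × 7.836 × 45.70 × 1.376 = 73.42
D / 73.42 = 1370 / 73.42 = 18.66
d = 18.66^(1/0.75) = 18.66^1.3333 = 49.49 m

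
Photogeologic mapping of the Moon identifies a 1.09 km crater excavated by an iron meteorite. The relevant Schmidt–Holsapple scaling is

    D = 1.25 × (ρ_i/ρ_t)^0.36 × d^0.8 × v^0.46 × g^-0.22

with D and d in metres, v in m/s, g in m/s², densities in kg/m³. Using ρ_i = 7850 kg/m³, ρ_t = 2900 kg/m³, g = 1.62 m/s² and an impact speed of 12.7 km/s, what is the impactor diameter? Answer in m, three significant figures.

d ≈ 15.1 m

Rearranging for d: d = [D / (1.25 · (7850/2900)^0.36 · 12700^0.46 · 1.62^-0.22)]^(1/0.8).
D = 1090 m.
(7850/2900)^0.36 = 1.431
12700^0.46 = 77.22
1.62^-0.22 = 0.8993
Denominator = 1.25 × 1.431 × 77.22 × 0.8993 = 124.2
D / 124.2 = 1090 / 124.2 = 8.776
d = 8.776^(1/0.8) = 8.776^1.25 = 15.11 m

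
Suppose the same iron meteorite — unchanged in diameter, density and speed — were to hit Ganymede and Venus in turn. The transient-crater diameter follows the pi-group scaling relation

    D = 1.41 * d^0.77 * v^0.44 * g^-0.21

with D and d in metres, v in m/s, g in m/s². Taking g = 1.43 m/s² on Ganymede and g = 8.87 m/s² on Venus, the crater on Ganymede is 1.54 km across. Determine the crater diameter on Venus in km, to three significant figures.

All impactor-dependent factors cancel in the ratio, leaving D_Venus/D_Ganymede = (g_Venus/g_Ganymede)^-0.21.
(8.87/1.43)^-0.21 = 6.203^-0.21 = 0.6816
D_Venus = 0.6816 × 1.54 km = 1.05 km

D ≈ 1.05 km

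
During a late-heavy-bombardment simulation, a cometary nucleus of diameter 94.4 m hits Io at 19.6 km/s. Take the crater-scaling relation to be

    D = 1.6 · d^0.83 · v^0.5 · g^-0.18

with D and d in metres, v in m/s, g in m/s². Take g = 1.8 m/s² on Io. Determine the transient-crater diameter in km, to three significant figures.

D ≈ 8.78 km

In SI units: v = 19600 m/s.
d^0.83 = 94.4^0.83 = 43.57
v^0.5 = 19600^0.5 = 140.0
g^-0.18 = 1.8^-0.18 = 0.8996
D = 1.6 × 43.57 × 140.0 × 0.8996 = 8780 m
   = 8.780 km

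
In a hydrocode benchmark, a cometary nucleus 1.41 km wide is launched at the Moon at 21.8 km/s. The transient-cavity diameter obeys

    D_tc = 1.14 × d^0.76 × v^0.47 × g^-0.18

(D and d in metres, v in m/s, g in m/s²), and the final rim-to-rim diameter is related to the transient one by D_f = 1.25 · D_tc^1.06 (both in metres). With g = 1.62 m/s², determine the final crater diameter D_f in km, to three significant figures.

D_f ≈ 65.4 km

In SI: d = 1410 m, v = 21800 m/s.
d^0.76 = 1410^0.76 = 247.4
v^0.47 = 21800^0.47 = 109.4
g^-0.18 = 1.62^-0.18 = 0.9168
D_tc = 1.14 × 247.4 × 109.4 × 0.9168 = 28290 m
D_f = 1.25 × (28290)^1.06 = 65410 m
     = 65.41 km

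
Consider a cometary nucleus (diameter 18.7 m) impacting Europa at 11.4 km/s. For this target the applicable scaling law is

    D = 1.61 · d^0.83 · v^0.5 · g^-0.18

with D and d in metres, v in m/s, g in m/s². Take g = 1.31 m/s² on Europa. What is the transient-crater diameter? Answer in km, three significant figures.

D ≈ 1.86 km

In SI units: v = 11400 m/s.
d^0.83 = 18.7^0.83 = 11.37
v^0.5 = 11400^0.5 = 106.8
g^-0.18 = 1.31^-0.18 = 0.9526
D = 1.61 × 11.37 × 106.8 × 0.9526 = 1862 m
   = 1.862 km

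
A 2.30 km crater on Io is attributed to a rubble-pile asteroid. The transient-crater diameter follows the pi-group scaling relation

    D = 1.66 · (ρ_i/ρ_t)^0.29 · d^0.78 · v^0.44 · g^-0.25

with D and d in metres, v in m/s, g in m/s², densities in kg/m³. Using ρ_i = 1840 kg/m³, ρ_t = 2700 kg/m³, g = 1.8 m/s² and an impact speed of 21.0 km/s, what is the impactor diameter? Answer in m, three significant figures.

Rearranging for d: d = [D / (1.66 · (1840/2700)^0.29 · 21000^0.44 · 1.8^-0.25)]^(1/0.78).
D = 2300 m.
(1840/2700)^0.29 = 0.8947
21000^0.44 = 79.76
1.8^-0.25 = 0.8633
Denominator = 1.66 × 0.8947 × 79.76 × 0.8633 = 102.3
D / 102.3 = 2300 / 102.3 = 22.48
d = 22.48^(1/0.78) = 22.48^1.2821 = 54.09 m

d ≈ 54.1 m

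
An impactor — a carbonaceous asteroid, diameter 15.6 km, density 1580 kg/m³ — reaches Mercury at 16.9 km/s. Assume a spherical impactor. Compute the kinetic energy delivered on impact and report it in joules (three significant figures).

E ≈ 4.49 × 10^23 J

d = 15600 m; v = 16900 m/s.
Mass m = (π/6) ρ d³ = (π/6) × 1580 × (15600)³ = 3.141 × 10^15 kg
E = ½ m v² = 0.5 × 3.141 × 10^15 × (16900)² = 4.486 × 10^23 J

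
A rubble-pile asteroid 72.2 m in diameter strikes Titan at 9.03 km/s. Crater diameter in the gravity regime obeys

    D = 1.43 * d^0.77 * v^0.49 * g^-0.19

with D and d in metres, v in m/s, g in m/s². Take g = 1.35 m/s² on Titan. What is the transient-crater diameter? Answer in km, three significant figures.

D ≈ 3.16 km

In SI units: v = 9030 m/s.
d^0.77 = 72.2^0.77 = 26.98
v^0.49 = 9030^0.49 = 86.75
g^-0.19 = 1.35^-0.19 = 0.9446
D = 1.43 × 26.98 × 86.75 × 0.9446 = 3162 m
   = 3.162 km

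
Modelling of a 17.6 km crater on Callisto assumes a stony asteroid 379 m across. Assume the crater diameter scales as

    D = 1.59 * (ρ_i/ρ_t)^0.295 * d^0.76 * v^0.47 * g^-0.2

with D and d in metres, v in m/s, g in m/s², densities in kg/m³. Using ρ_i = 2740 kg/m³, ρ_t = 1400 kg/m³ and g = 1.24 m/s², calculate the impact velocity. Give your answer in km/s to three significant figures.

v ≈ 19.6 km/s

Rearranging for v: v = [D / (1.59 · (2740/1400)^0.295 · 379^0.76 · 1.24^-0.2)]^(1/0.47).
D = 17600 m.
(2740/1400)^0.295 = 1.219
379^0.76 = 91.15
1.24^-0.2 = 0.9579
Denominator = 1.59 × 1.219 × 91.15 × 0.9579 = 169.2
D / 169.2 = 17600 / 169.2 = 104.0
v = 104.0^(1/0.47) = 104.0^2.1277 = 19572 m/s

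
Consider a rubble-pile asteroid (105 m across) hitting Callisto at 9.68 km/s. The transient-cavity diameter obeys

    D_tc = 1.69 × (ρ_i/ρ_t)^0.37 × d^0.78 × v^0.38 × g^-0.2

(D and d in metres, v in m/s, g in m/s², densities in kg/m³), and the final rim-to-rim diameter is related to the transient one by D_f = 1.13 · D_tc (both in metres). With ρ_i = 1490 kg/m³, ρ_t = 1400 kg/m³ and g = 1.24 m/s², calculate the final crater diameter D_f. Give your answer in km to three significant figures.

v = 9680 m/s.
(ρ_i/ρ_t)^0.37 = (1490/1400)^0.37 = 1.023
d^0.78 = 105^0.78 = 37.72
v^0.38 = 9680^0.38 = 32.71
g^-0.2 = 1.24^-0.2 = 0.9579
D_tc = 1.69 × 1.023 × 37.72 × 32.71 × 0.9579 = 2043 m
D_f = 1.13 × 2043 = 2309 m
     = 2.309 km

D_f ≈ 2.31 km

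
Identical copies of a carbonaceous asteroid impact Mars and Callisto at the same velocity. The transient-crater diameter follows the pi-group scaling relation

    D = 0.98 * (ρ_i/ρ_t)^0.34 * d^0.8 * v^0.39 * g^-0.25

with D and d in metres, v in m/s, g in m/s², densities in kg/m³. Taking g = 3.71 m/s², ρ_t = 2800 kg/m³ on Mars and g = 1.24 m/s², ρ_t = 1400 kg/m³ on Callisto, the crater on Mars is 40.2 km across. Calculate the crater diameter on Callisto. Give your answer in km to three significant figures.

D ≈ 66.9 km

The impactor-only factors (d, v, ρ_i) cancel in the ratio, leaving D_Callisto/D_Mars = (g_Callisto/g_Mars)^-0.25 · (ρ_t,Mars/ρ_t,Callisto)^0.34.
(1.24/3.71)^-0.25 = 0.3342^-0.25 = 1.315
(2800/1400)^0.34 = 2.000^0.34 = 1.266
Ratio = 1.315 × 1.266 = 1.665
D_Callisto = 1.665 × 40.2 km = 66.9 km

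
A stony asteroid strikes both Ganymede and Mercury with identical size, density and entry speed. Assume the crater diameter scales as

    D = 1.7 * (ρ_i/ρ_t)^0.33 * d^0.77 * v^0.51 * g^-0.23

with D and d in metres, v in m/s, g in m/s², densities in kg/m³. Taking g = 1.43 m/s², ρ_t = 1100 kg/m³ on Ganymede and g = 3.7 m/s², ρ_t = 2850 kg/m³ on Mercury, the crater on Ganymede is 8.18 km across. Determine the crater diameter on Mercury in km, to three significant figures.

D ≈ 4.80 km

The impactor-only factors (d, v, ρ_i) cancel in the ratio, leaving D_Mercury/D_Ganymede = (g_Mercury/g_Ganymede)^-0.23 · (ρ_t,Ganymede/ρ_t,Mercury)^0.33.
(3.7/1.43)^-0.23 = 2.587^-0.23 = 0.8036
(1100/2850)^0.33 = 0.3860^0.33 = 0.7304
Ratio = 0.8036 × 0.7304 = 0.5869
D_Mercury = 0.5869 × 8.18 km = 4.80 km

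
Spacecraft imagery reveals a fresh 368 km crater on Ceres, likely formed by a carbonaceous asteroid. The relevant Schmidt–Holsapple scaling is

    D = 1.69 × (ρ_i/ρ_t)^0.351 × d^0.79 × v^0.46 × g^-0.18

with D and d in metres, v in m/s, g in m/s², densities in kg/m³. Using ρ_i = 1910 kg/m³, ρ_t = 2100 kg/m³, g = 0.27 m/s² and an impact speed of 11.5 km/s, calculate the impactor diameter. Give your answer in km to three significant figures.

d ≈ 19.1 km

Rearranging for d: d = [D / (1.69 · (1910/2100)^0.351 · 11500^0.46 · 0.27^-0.18)]^(1/0.79).
D = 368000 m.
(1910/2100)^0.351 = 0.9673
11500^0.46 = 73.78
0.27^-0.18 = 1.266
Denominator = 1.69 × 0.9673 × 73.78 × 1.266 = 152.7
D / 152.7 = 368000 / 152.7 = 2410
d = 2410^(1/0.79) = 2410^1.2658 = 19097 m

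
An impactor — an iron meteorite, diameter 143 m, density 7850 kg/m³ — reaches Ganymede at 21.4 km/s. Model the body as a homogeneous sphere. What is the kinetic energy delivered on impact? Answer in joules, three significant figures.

E ≈ 2.75 × 10^18 J

v = 21400 m/s.
Mass m = (π/6) ρ d³ = (π/6) × 7850 × (143)³ = 1.202 × 10^10 kg
E = ½ m v² = 0.5 × 1.202 × 10^10 × (21400)² = 2.752 × 10^18 J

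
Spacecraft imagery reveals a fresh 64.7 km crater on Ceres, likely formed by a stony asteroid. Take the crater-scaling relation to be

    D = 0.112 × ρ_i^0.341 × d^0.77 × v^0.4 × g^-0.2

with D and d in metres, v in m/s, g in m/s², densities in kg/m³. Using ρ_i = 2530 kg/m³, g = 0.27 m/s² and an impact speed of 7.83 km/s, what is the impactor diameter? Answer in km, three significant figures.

Rearranging for d: d = [D / (0.112 · 2530^0.341 · 7830^0.4 · 0.27^-0.2)]^(1/0.77).
D = 64700 m.
2530^0.341 = 14.47
7830^0.4 = 36.10
0.27^-0.2 = 1.299
Denominator = 0.112 × 14.47 × 36.10 × 1.299 = 76.00
D / 76.00 = 64700 / 76.00 = 851.3
d = 851.3^(1/0.77) = 851.3^1.2987 = 6387 m

d ≈ 6.39 km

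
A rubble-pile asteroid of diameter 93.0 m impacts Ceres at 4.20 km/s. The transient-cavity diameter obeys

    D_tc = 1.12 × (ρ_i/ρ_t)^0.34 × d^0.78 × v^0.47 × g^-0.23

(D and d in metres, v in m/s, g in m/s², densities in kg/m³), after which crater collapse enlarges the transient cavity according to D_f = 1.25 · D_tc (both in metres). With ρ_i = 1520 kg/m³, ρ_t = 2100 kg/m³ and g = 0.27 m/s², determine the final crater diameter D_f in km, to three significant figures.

v = 4200 m/s.
(ρ_i/ρ_t)^0.34 = (1520/2100)^0.34 = 0.8959
d^0.78 = 93^0.78 = 34.31
v^0.47 = 4200^0.47 = 50.46
g^-0.23 = 0.27^-0.23 = 1.351
D_tc = 1.12 × 0.8959 × 34.31 × 50.46 × 1.351 = 2347 m
D_f = 1.25 × 2347 = 2934 m
     = 2.934 km

D_f ≈ 2.93 km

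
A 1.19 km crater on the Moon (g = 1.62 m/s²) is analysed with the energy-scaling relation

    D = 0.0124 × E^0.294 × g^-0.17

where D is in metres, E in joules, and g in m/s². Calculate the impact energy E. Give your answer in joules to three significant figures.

E ≈ 1.17 × 10^17 J

Rearranging: E = [D / (0.0124 · g^-0.17)]^(1/0.294).
D = 1190 m.
g^-0.17 = 1.62^-0.17 = 0.9213
D / (0.0124 × 0.9213) = 1190 / (0.01142) = 1.042 × 10^5
E = (1.042 × 10^5)^3.4014 = 1.169 × 10^17 J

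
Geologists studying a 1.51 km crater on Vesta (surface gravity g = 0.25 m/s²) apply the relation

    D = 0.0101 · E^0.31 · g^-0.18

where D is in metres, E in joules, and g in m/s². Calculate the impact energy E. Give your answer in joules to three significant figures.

Rearranging: E = [D / (0.0101 · g^-0.18)]^(1/0.31).
D = 1510 m.
g^-0.18 = 0.25^-0.18 = 1.283
D / (0.0101 × 1.283) = 1510 / (0.01296) = 1.165 × 10^5
E = (1.165 × 10^5)^3.2258 = 2.203 × 10^16 J

E ≈ 2.20 × 10^16 J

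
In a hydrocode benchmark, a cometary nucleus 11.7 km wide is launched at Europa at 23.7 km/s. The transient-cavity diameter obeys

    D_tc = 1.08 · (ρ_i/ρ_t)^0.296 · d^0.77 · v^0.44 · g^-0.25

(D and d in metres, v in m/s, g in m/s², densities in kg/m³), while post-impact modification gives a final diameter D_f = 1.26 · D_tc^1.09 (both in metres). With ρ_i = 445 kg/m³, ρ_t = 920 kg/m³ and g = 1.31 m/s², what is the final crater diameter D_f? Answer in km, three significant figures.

D_f ≈ 328 km

In SI: d = 11700 m, v = 23700 m/s.
(ρ_i/ρ_t)^0.296 = (445/920)^0.296 = 0.8066
d^0.77 = 11700^0.77 = 1357
v^0.44 = 23700^0.44 = 84.12
g^-0.25 = 1.31^-0.25 = 0.9347
D_tc = 1.08 × 0.8066 × 1357 × 84.12 × 0.9347 = 92950 m
D_f = 1.26 × (92950)^1.09 = 3.279 × 10^5 m
     = 327.9 km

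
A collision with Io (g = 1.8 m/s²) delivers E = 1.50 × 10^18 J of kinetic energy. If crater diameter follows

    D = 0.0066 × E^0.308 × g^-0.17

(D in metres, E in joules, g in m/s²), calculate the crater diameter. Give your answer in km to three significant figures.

D ≈ 2.37 km

E^0.308 = (1.50 × 10^18)^0.308 = 3.965 × 10^5
g^-0.17 = 1.8^-0.17 = 0.9049
D = 0.0066 × 3.965 × 10^5 × 0.9049 = 2368 m
   = 2.368 km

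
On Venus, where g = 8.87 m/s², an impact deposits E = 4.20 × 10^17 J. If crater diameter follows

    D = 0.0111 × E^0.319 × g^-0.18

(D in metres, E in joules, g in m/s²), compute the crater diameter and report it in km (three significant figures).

E^0.319 = (4.20 × 10^17)^0.319 = 4.186 × 10^5
g^-0.18 = 8.87^-0.18 = 0.6751
D = 0.0111 × 4.186 × 10^5 × 0.6751 = 3137 m
   = 3.137 km

D ≈ 3.14 km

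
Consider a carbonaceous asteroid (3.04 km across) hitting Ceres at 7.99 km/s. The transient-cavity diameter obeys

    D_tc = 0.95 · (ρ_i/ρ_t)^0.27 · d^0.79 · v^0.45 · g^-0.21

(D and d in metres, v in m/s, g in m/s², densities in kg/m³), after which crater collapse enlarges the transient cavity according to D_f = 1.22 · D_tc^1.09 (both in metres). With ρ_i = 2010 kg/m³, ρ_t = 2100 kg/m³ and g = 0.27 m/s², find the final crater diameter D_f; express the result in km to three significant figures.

D_f ≈ 126 km

In SI: d = 3040 m, v = 7990 m/s.
(ρ_i/ρ_t)^0.27 = (2010/2100)^0.27 = 0.9882
d^0.79 = 3040^0.79 = 564.2
v^0.45 = 7990^0.45 = 57.04
g^-0.21 = 0.27^-0.21 = 1.316
D_tc = 0.95 × 0.9882 × 564.2 × 57.04 × 1.316 = 39760 m
D_f = 1.22 × (39760)^1.09 = 1.258 × 10^5 m
     = 125.8 km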